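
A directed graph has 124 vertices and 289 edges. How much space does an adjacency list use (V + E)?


Adjacency list: one list head per vertex + one entry per edge
Vertex heads: 124
Edge entries: 289
Total = 124 + 289 = 413


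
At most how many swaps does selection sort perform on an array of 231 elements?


Each of the 230 passes places one element in its final position.
Pass 1: swap minimum into position 0
Pass 2: swap minimum of remaining into position 1
...
Pass 230: last two elements, one swap
Maximum swaps = 231 - 1 = 230


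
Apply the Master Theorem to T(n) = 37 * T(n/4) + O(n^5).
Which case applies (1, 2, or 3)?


The Master Theorem: T(n) = a*T(n/b) + O(n^c)
  a = 37, b = 4, c = 5
log_b(a) = log_4(37) ~ 2.605
Compare b^c with a: 4^5 = 1024 > 37, so c > log_b(a).
Since c > log_b(a), Case 3 applies.
T(n) = O(n^5)
Master Theorem case = 3


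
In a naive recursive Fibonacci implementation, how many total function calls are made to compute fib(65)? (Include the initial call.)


Let C(m) = total calls to evaluate fib(m). Then C(0)=C(1)=1, and
C(m) = 1 + C(m-1) + C(m-2) for m >= 2.
Build the table (each entry = 1 + previous two):
  C(0) = 1
  C(1) = 1
  C(2) = 1 + 1 + 1 = 3
  C(3) = 1 + 3 + 1 = 5
  C(4) = 1 + 5 + 3 = 9
  C(5) = 1 + 9 + 5 = 15
  C(6) = 1 + 15 + 9 = 25
  C(7) = 1 + 25 + 15 = 41
  C(8) = 1 + 41 + 25 = 67
  C(9) = 1 + 67 + 41 = 109
  C(10) = 1 + 109 + 67 = 177
  C(11) = 1 + 177 + 109 = 287
  C(12) = 1 + 287 + 177 = 465
  C(13) = 1 + 465 + 287 = 753
  C(14) = 1 + 753 + 465 = 1219
  C(15) = 1 + 1219 + 753 = 1973
  C(16) = 1 + 1973 + 1219 = 3193
  C(17) = 1 + 3193 + 1973 = 5167
  C(18) = 1 + 5167 + 3193 = 8361
  C(19) = 1 + 8361 + 5167 = 13529
  C(20) = 1 + 13529 + 8361 = 21891
  C(21) = 1 + 21891 + 13529 = 35421
  C(22) = 1 + 35421 + 21891 = 57313
  C(23) = 1 + 57313 + 35421 = 92735
  C(24) = 1 + 92735 + 57313 = 150049
  C(25) = 1 + 150049 + 92735 = 242785
  C(26) = 1 + 242785 + 150049 = 392835
  C(27) = 1 + 392835 + 242785 = 635621
  C(28) = 1 + 635621 + 392835 = 1028457
  C(29) = 1 + 1028457 + 635621 = 1664079
  C(30) = 1 + 1664079 + 1028457 = 2692537
  C(31) = 1 + 2692537 + 1664079 = 4356617
  C(32) = 1 + 4356617 + 2692537 = 7049155
  C(33) = 1 + 7049155 + 4356617 = 11405773
  C(34) = 1 + 11405773 + 7049155 = 18454929
  C(35) = 1 + 18454929 + 11405773 = 29860703
  C(36) = 1 + 29860703 + 18454929 = 48315633
  C(37) = 1 + 48315633 + 29860703 = 78176337
  C(38) = 1 + 78176337 + 48315633 = 126491971
  C(39) = 1 + 126491971 + 78176337 = 204668309
  C(40) = 1 + 204668309 + 126491971 = 331160281
  C(41) = 1 + 331160281 + 204668309 = 535828591
  C(42) = 1 + 535828591 + 331160281 = 866988873
  C(43) = 1 + 866988873 + 535828591 = 1402817465
  C(44) = 1 + 1402817465 + 866988873 = 2269806339
  C(45) = 1 + 2269806339 + 1402817465 = 3672623805
  C(46) = 1 + 3672623805 + 2269806339 = 5942430145
  C(47) = 1 + 5942430145 + 3672623805 = 9615053951
  C(48) = 1 + 9615053951 + 5942430145 = 15557484097
  C(49) = 1 + 15557484097 + 9615053951 = 25172538049
  C(50) = 1 + 25172538049 + 15557484097 = 40730022147
  C(51) = 1 + 40730022147 + 25172538049 = 65902560197
  C(52) = 1 + 65902560197 + 40730022147 = 106632582345
  C(53) = 1 + 106632582345 + 65902560197 = 172535142543
  C(54) = 1 + 172535142543 + 106632582345 = 279167724889
  C(55) = 1 + 279167724889 + 172535142543 = 451702867433
  C(56) = 1 + 451702867433 + 279167724889 = 730870592323
  C(57) = 1 + 730870592323 + 451702867433 = 1182573459757
  C(58) = 1 + 1182573459757 + 730870592323 = 1913444052081
  C(59) = 1 + 1913444052081 + 1182573459757 = 3096017511839
  C(60) = 1 + 3096017511839 + 1913444052081 = 5009461563921
  C(61) = 1 + 5009461563921 + 3096017511839 = 8105479075761
  C(62) = 1 + 8105479075761 + 5009461563921 = 13114940639683
  C(63) = 1 + 13114940639683 + 8105479075761 = 21220419715445
  C(64) = 1 + 21220419715445 + 13114940639683 = 34335360355129
  C(65) = 1 + 34335360355129 + 21220419715445 = 55555780070575
Total calls for fib(65) = 55555780070575


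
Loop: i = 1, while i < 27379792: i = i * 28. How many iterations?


i multiplies by 28 each step:
i = 1 -> 28 -> 784 -> 21952 -> 614656 -> 17210368 -> 481890304 (stop)
Iterations = ceil(log_28(27379792)) = 6


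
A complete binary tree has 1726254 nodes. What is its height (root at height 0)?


In a complete binary tree, level k holds nodes 2^k .. 2^(k+1)-1 (1-indexed).
Height = floor(log2(n)) = floor(log2(1726254)) = 20
Check: 2^20 = 1048576 <= 1726254 < 2097152 = 2^21


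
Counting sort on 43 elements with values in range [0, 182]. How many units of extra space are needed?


Output array size: 43 (to store sorted result)
Count array size: 183 (one slot per possible value, range 0 to 182)
Total extra space = 43 + 183 = 226


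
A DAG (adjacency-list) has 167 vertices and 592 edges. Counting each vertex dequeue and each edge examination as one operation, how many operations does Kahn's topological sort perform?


V = 167 (vertex processing)
E = 592 (edge processing)
V + E = 167 + 592 = 759


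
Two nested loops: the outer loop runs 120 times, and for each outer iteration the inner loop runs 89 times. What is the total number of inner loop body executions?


Outer loop: 120 iterations
Inner loop: 89 iterations per outer iteration
Total = 120 * 89 = 10680


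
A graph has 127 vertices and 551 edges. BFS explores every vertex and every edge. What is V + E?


A full BFS traversal dequeues each vertex once and examines each edge once.
Vertex visits: 127
Edge visits: 551
V + E = 127 + 551 = 678


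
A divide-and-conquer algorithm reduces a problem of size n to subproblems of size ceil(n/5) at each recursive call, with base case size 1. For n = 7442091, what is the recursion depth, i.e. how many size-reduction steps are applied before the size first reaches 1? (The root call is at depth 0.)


Each step divides the size by 5 (rounding up); after k steps the size is ceil(n/5^k), which equals 1 exactly when 5^k >= n.
So the depth is the smallest k with 5^k >= 7442091, i.e. ceil(log_5(7442091)).
5^9 = 1953125 < 7442091 <= 9765625 = 5^10
Recursion depth = 10


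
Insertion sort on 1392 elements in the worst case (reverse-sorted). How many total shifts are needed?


In the worst case (reverse-sorted), each element shifts past all previous:
  Element 1: 1 shifts
  Element 2: 2 shifts
  Element 3: 3 shifts
  Element 4: 4 shifts
  Element 5: 5 shifts
  ...
  Element 1391: 1391 shifts
Total = 1 + 2 + ... + 1391
= 1392*(1392-1)/2 = 968136


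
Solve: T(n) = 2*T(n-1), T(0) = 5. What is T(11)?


Unrolling:
T(11) = 2*T(10) = 2^2*T(9) = ... = 2^11*T(0)
= 2^11 * 5
= 2048 * 5 = 10240


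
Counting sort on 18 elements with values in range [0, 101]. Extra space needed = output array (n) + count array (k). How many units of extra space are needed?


Output array size: 18 (to store sorted result)
Count array size: 102 (one slot per possible value, range 0 to 101)
Total extra space = 18 + 102 = 120


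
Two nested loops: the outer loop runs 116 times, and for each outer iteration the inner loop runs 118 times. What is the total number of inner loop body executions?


Outer loop: 116 iterations
Inner loop: 118 iterations per outer iteration
Total = 116 * 118 = 13688


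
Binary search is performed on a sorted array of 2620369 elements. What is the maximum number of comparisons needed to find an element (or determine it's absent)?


Binary search halves the search space each comparison:
  Step 1: search space = 2620369 -> 1310184
  Step 2: search space = 1310184 -> 655092
  Step 3: search space = 655092 -> 327546
  Step 4: search space = 327546 -> 163773
  Step 5: search space = 163773 -> 81886
  Step 6: search space = 81886 -> 40943
  Step 7: search space = 40943 -> 20471
  Step 8: search space = 20471 -> 10235
  Step 9: search space = 10235 -> 5117
  Step 10: search space = 5117 -> 2558
  Step 11: search space = 2558 -> 1279
  Step 12: search space = 1279 -> 639
  Step 13: search space = 639 -> 319
  Step 14: search space = 319 -> 159
  Step 15: search space = 159 -> 79
  Step 16: search space = 79 -> 39
  Step 17: search space = 39 -> 19
  Step 18: search space = 19 -> 9
  Step 19: search space = 9 -> 4
  Step 20: search space = 4 -> 2
  Step 21: search space = 2 -> 1
  Step 22: search space = 1 (final check)
Maximum comparisons = floor(log2(2620369)) + 1 = 21 + 1 = 22


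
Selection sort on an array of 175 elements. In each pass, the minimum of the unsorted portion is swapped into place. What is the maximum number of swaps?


Selection sort performs one swap per pass:
  Pass 1: find min in positions 0 to 174, swap with position 0
  Pass 2: find min in positions 1 to 174, swap with position 1
  Pass 3: find min in positions 2 to 174, swap with position 2
  Pass 4: find min in positions 3 to 174, swap with position 3
  Pass 5: find min in positions 4 to 174, swap with position 4
  ... (169 more passes)
Total passes (and swaps) = n - 1 = 175 - 1 = 174


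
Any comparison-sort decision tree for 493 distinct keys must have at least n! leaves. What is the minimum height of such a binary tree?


A binary decision tree of height h has at most 2^h leaves and needs at least n! of them, so h >= ceil(log2(n!)).
493! is far too large to multiply out, so use Stirling's series:
  ln(n!) ~ n ln n - n + (1/2) ln(2 pi n) + 1/(12n)  (error below 1/(360 n^3), negligible here)
  ln(493) = 6.2005092
  n ln n = 493 * 6.2005092 = 3056.8510
  (1/2) ln(2 pi * 493) = (1/2) ln(3097.6104) = 4.0192
  1/(12*493) = 0.0002
  ln(493!) ~ 3056.8510 - 493 + 4.0192 + 0.0002 = 2567.8704
Convert to base 2: log2(493!) = 2567.8704 / ln 2 = 2567.8704 / 0.69314718 = 3704.6539
ceil(3704.6539) = 3705


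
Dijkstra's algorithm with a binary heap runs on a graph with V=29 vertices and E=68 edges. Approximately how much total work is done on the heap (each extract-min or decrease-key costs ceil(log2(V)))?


Dijkstra with a binary heap: each vertex is extracted once, each edge may relax once.
Each heap operation costs O(log V).
V + E = 29 + 68 = 97
ceil(log2(29)) = 5 (since 2^4 = 16 < 29 <= 32 = 2^5)
Total heap work = (V+E) * ceil(log2(V)) = 97 * 5 = 485


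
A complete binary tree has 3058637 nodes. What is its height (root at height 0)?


In a complete binary tree, level k holds nodes 2^k .. 2^(k+1)-1 (1-indexed).
Height = floor(log2(n)) = floor(log2(3058637)) = 21
Check: 2^21 = 2097152 <= 3058637 < 4194304 = 2^22


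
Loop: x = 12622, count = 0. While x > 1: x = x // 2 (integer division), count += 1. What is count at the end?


The variable x halves each step:
x = 12622 -> 6311 -> 3155 -> 1577 -> 788 -> 394 -> 197 -> 98 -> 49 -> 24 -> 12 -> 6 -> 3 -> 1
Number of halvings = floor(log2(12622)) = 13


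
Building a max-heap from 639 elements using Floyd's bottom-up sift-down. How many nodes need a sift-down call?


In a heap of 639 elements (0-indexed array):
  Last element index: 638
  Parent of last element: floor((638 - 1) / 2) = 318
  Internal nodes: indices 0 to 318
  Count = floor(639/2) = 319


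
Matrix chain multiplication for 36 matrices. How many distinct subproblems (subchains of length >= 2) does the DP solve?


Subproblems are indexed by (i, j) where i < j.
Number of such pairs = n*(n-1)/2
= 36 * 35 / 2
= 630


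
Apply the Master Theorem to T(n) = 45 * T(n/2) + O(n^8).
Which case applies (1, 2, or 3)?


The Master Theorem: T(n) = a*T(n/b) + O(n^c)
  a = 45, b = 2, c = 8
log_b(a) = log_2(45) ~ 5.492
Compare b^c with a: 2^8 = 256 > 45, so c > log_b(a).
Since c > log_b(a), Case 3 applies.
T(n) = O(n^8)
Master Theorem case = 3


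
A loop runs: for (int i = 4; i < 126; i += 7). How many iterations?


Loop starts at i = 4, increments by 7, stops when i >= 126.
Number of iterations = ceil((126 - 4) / 7)
= ceil(122 / 7)
= 18


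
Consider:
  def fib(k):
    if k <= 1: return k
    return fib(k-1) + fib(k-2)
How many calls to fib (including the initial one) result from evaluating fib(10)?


Let C(m) = total calls to evaluate fib(m). Then C(0)=C(1)=1, and
C(m) = 1 + C(m-1) + C(m-2) for m >= 2.
Build the table (each entry = 1 + previous two):
  C(0) = 1
  C(1) = 1
  C(2) = 1 + 1 + 1 = 3
  C(3) = 1 + 3 + 1 = 5
  C(4) = 1 + 5 + 3 = 9
  C(5) = 1 + 9 + 5 = 15
  C(6) = 1 + 15 + 9 = 25
  C(7) = 1 + 25 + 15 = 41
  C(8) = 1 + 41 + 25 = 67
  C(9) = 1 + 67 + 41 = 109
  C(10) = 1 + 109 + 67 = 177
Total calls for fib(10) = 177


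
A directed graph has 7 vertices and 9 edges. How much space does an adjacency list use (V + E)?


Adjacency list: one list head per vertex + one entry per edge
Vertex heads: 7
Edge entries: 9
Total = 7 + 9 = 16


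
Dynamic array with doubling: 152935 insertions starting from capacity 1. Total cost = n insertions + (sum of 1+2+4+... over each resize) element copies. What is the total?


n = 152935
Insertion costs: 152935
Resizes copy 1, 2, 4, ... up to the largest power of 2 that is <= n-1 = 152934, i.e. 131072.
Copy costs = 1 + 2 + 4 + 8 + 16 + 32 + 64 + 128 + 256 + 512 + 1024 + 2048 + 4096 + 8192 + 16384 + 32768 + 65536 + 131072 = 262143
Total = 152935 + 262143 = 415078


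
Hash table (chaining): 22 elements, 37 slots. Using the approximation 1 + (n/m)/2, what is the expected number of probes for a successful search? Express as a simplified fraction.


Computing expected probes:
alpha = 22/37
= 1 + alpha/2
= 1 + 22/(2*37)
= (2*37 + 22) / (2*37)
= 96/74 = 48/37


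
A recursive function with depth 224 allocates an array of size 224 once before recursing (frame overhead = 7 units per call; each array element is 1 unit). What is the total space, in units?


Array allocation: 224 units (allocated once)
Stack frames: 224 deep * 7 per frame = 1568 units
Total = 224 + 1568 = 1792


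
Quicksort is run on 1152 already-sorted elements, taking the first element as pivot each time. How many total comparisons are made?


Sum of comparisons per partition:
1151 + 1150 + ... + 1 + 0
= 1152 * (1152 - 1) / 2
= 1152 * 1151 / 2
= 662976


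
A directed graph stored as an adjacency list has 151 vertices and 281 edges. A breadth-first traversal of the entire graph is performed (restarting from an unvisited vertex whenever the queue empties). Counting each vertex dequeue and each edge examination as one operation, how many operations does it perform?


A full BFS traversal dequeues each vertex once and examines each edge once.
Vertex visits: 151
Edge visits: 281
V + E = 151 + 281 = 432


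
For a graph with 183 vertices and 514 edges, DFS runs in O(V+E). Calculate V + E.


A full DFS traversal visits each vertex once and examines each edge once.
V = 183
E = 514
Sum = 183 + 514 = 697


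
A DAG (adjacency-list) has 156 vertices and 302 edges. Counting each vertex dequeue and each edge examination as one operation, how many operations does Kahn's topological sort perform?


V = 156 (vertex processing)
E = 302 (edge processing)
V + E = 156 + 302 = 458


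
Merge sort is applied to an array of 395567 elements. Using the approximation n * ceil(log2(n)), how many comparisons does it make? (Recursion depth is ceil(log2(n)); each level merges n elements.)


Merge sort divides the array into halves recursively.
Number of levels = ceil(log2(395567)) = 19
At each level, approximately n = 395567 comparisons are needed for merging.
Total comparisons ~ n * ceil(log2(n)) = 395567 * 19 = 7515773


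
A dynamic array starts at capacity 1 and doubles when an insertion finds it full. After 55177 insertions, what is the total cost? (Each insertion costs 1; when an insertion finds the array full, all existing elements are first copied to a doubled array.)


Insertion cost: 55177 (one per element)
Resizes occur just before inserting elements 2, 3, 5, 9, ...
Elements copied at each resize: 1 + 2 + 4 + 8 + 16 + 32 + 64 + 128 + 256 + 512 + 1024 + 2048 + 4096 + 8192 + 16384 + 32768
Sum of copies = 65535 (geometric series: 2^k - 1)
Total = 55177 + 65535 = 120712


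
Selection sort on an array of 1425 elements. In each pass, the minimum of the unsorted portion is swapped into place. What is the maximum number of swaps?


Selection sort performs one swap per pass:
  Pass 1: find min in positions 0 to 1424, swap with position 0
  Pass 2: find min in positions 1 to 1424, swap with position 1
  Pass 3: find min in positions 2 to 1424, swap with position 2
  Pass 4: find min in positions 3 to 1424, swap with position 3
  Pass 5: find min in positions 4 to 1424, swap with position 4
  ... (1419 more passes)
Total passes (and swaps) = n - 1 = 1425 - 1 = 1424


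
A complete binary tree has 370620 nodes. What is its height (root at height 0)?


In a complete binary tree, level k holds nodes 2^k .. 2^(k+1)-1 (1-indexed).
Height = floor(log2(n)) = floor(log2(370620)) = 18
Check: 2^18 = 262144 <= 370620 < 524288 = 2^19


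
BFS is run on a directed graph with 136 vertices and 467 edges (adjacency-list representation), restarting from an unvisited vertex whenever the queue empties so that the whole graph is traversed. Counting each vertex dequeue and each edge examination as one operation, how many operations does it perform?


A full BFS traversal dequeues each vertex exactly once and examines each directed edge exactly once.
V = 136 (vertex processing cost)
E = 467 (edge examination cost)
Total operations proportional to V + E = 136 + 467 = 603


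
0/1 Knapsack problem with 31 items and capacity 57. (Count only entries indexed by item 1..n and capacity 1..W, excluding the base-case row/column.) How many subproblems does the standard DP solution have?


The DP table is indexed by (item, capacity).
Rows: 31 items
Columns: 57 capacity values (1 to W)
Total subproblems = 31 * 57 = 1767


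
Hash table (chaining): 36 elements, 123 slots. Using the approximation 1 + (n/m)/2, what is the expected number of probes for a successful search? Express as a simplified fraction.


Computing expected probes:
alpha = 36/123
= 1 + alpha/2
= 1 + 36/(2*123)
= (2*123 + 36) / (2*123)
= 282/246 = 47/41


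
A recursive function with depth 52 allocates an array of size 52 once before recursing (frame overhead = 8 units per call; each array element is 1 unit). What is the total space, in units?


Array allocation: 52 units (allocated once)
Stack frames: 52 deep * 8 per frame = 416 units
Total = 52 + 416 = 468


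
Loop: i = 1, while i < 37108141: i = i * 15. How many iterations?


i multiplies by 15 each step:
i = 1 -> 15 -> 225 -> 3375 -> 50625 -> 759375 -> 11390625 -> 170859375 (stop)
Iterations = ceil(log_15(37108141)) = 7


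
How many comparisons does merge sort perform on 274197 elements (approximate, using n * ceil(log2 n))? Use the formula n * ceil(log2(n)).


Recursion depth: ceil(log2(274197)) = 19
Each recursion level merges n = 274197 elements
Total = 274197 * 19 = 5209743


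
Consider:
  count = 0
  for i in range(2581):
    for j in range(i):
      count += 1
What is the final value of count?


For each i, the inner loop runs i times:
  i=0: inner runs 0 times
  i=1: inner runs 1 time
  i=2: inner runs 2 times
  i=3: inner runs 3 times
  i=4: inner runs 4 times
  i=5: inner runs 5 times
  i=6: inner runs 6 times
  i=7: inner runs 7 times
  ...
Total = 0 + 1 + 2 + ... + 2580 = 2581*(2581-1)/2 = 3329490


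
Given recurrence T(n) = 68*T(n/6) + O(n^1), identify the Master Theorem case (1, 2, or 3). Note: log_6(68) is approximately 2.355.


Master Theorem parameters: a=68, b=6, c=1
log_b(a) = 2.355
Compare b^c with a: 6^1 = 6 < 68, so c < log_b(a).
Comparing c=1 vs log_b(a)=2.355:
1 < 2.355 => Case 1
Result: T(n) = O(n^(log_6 68)) ~ O(n^2.355)
Master Theorem case = 1


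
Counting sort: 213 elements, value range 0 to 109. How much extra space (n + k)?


n = 213 (output array)
k = 110 (count array for 110 distinct values)
Extra space = 213 + 110 = 323


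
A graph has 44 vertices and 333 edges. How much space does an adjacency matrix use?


Adjacency matrix: V x V grid of entries
Space = V^2 = 44^2 = 44 * 44 = 1936


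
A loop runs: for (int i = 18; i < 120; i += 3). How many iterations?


Loop starts at i = 18, increments by 3, stops when i >= 120.
Number of iterations = ceil((120 - 18) / 3)
= ceil(102 / 3)
= 34


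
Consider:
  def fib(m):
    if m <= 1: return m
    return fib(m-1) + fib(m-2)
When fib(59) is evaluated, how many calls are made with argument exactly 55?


Let N(m) = number of times fib(m) is called while evaluating fib(59).
N(59) = 1 (the initial call).
N(58) = 1 (only fib(59) calls it).
For 1 <= m <= 57: fib(m) is called by fib(m+1) and fib(m+2), so
  N(m) = N(m+1) + N(m+2).
fib(0) is called only by fib(2), so N(0) = N(2).
Walk down from m=59:
  N(59)=1, N(58)=1, N(57)=2, N(56)=3, N(55)=5
N(55) = 5


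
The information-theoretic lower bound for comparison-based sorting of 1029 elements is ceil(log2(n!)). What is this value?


A binary decision tree of height h has at most 2^h leaves and needs at least n! of them, so h >= ceil(log2(n!)).
1029! is far too large to multiply out, so use Stirling's series:
  ln(n!) ~ n ln n - n + (1/2) ln(2 pi n) + 1/(12n)  (error below 1/(360 n^3), negligible here)
  ln(1029) = 6.9363427
  n ln n = 1029 * 6.9363427 = 7137.4966
  (1/2) ln(2 pi * 1029) = (1/2) ln(6465.3977) = 4.3871
  1/(12*1029) = 0.0001
  ln(1029!) ~ 7137.4966 - 1029 + 4.3871 + 0.0001 = 6112.8838
Convert to base 2: log2(1029!) = 6112.8838 / ln 2 = 6112.8838 / 0.69314718 = 8819.0272
ceil(8819.0272) = 8820


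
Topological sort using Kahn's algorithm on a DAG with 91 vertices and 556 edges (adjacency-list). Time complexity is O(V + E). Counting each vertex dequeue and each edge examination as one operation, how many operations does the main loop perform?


Kahn's algorithm:
  1. Compute in-degrees: O(V + E)
  2. Process queue: each vertex dequeued once (O(V))
     each edge examined once (O(E))
Total = V + E = 91 + 556 = 647


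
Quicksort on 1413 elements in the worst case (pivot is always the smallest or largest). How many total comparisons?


In the worst case, each partition step picks the worst pivot:
  Partition 1: 1412 comparisons (n-1 elements to compare)
  Partition 2: 1411 comparisons
  Partition 3: 1410 comparisons
  Partition 4: 1409 comparisons
  Partition 5: 1408 comparisons
  ...
  Last partition: 0 comparisons
Total = (n-1) + (n-2) + ... + 1 + 0 = n*(n-1)/2
= 1413*1412/2 = 997578


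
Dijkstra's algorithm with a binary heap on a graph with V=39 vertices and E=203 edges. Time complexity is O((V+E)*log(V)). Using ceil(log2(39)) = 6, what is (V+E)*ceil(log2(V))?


Dijkstra with a binary heap: each vertex is extracted once, each edge may relax once.
Each heap operation costs O(log V).
V + E = 39 + 203 = 242
ceil(log2(39)) = 6 (since 2^5 = 32 < 39 <= 64 = 2^6)
Total heap work = (V+E) * ceil(log2(V)) = 242 * 6 = 1452


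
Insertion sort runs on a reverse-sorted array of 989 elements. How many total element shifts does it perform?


Sum of shifts = 1 + 2 + 3 + ... + 988
= 989 * 988 / 2
= 977132 / 2
= 488566


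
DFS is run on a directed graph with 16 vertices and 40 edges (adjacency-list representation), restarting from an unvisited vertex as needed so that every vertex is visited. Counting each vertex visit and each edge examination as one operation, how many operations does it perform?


A full DFS traversal processes each vertex exactly once (push/pop on stack).
Each directed edge is examined once.
V = 16, E = 40
V + E = 56


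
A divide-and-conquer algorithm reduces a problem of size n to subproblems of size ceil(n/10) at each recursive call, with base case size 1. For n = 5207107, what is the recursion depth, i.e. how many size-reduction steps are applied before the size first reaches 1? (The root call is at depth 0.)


Each step divides the size by 10 (rounding up); after k steps the size is ceil(n/10^k), which equals 1 exactly when 10^k >= n.
So the depth is the smallest k with 10^k >= 5207107, i.e. ceil(log_10(5207107)).
10^6 = 1000000 < 5207107 <= 10000000 = 10^7
Recursion depth = 7


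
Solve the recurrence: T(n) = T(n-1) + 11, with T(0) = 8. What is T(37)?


Unrolling the recurrence:
T(37) = T(36) + 11
       = T(35) + 11 + 11
       = T(34) + 11*3
       ...
       = T(0) + 11*37
       = 8 + 407 = 415


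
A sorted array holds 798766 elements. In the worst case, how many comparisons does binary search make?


Halving sequence: 798766 -> 399383 -> 199691 -> 99845 -> 49922 -> 24961 -> 12480 -> 6240 -> 3120 -> 1560 -> 780 -> 390 -> 195 -> 97 -> 48 -> 24 -> 12 -> 6 -> 3 -> 1
Number of halvings = 19
Max comparisons = 19 + 1 = 20


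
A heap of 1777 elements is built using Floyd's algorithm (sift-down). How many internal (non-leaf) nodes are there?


Leaf nodes occupy roughly half the array.
Sift-down is called for each internal node, starting from the last one.
Internal nodes = floor(n/2) = floor(1777/2) = 888


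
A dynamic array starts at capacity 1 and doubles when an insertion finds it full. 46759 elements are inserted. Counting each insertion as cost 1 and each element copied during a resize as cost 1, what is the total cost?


n = 46759
Insertion costs: 46759
Resizes copy 1, 2, 4, ... up to the largest power of 2 that is <= n-1 = 46758, i.e. 32768.
Copy costs = 1 + 2 + 4 + 8 + 16 + 32 + 64 + 128 + 256 + 512 + 1024 + 2048 + 4096 + 8192 + 16384 + 32768 = 65535
Total = 46759 + 65535 = 112294


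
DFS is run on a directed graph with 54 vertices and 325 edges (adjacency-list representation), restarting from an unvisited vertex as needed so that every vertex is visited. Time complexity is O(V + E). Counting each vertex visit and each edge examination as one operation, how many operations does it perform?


A full DFS traversal processes each vertex exactly once (push/pop on stack).
Each directed edge is examined once.
V = 54, E = 325
V + E = 379


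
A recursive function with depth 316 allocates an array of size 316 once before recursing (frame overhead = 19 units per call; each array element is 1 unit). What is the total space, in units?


Array allocation: 316 units (allocated once)
Stack frames: 316 deep * 19 per frame = 6004 units
Total = 316 + 6004 = 6320


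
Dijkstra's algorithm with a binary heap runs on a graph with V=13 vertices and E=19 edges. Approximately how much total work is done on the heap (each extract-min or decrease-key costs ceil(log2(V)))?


Dijkstra with a binary heap: each vertex is extracted once, each edge may relax once.
Each heap operation costs O(log V).
V + E = 13 + 19 = 32
ceil(log2(13)) = 4 (since 2^3 = 8 < 13 <= 16 = 2^4)
Total heap work = (V+E) * ceil(log2(V)) = 32 * 4 = 128


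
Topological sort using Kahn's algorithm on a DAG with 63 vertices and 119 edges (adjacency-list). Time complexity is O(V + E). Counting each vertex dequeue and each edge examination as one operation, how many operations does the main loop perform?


Kahn's algorithm:
  1. Compute in-degrees: O(V + E)
  2. Process queue: each vertex dequeued once (O(V))
     each edge examined once (O(E))
Total = V + E = 63 + 119 = 182


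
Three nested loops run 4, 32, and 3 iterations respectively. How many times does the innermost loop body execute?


Loop 1 (outermost): 4 iterations
Loop 2 (middle): 32 iterations per outer
Loop 3 (innermost): 3 iterations per middle
Total = 4 * 32 * 3 = 384


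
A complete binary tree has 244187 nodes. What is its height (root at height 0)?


In a complete binary tree, level k holds nodes 2^k .. 2^(k+1)-1 (1-indexed).
Height = floor(log2(n)) = floor(log2(244187)) = 17
Check: 2^17 = 131072 <= 244187 < 262144 = 2^18


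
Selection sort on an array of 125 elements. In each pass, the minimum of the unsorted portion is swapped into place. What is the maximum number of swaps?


Selection sort performs one swap per pass:
  Pass 1: find min in positions 0 to 124, swap with position 0
  Pass 2: find min in positions 1 to 124, swap with position 1
  Pass 3: find min in positions 2 to 124, swap with position 2
  Pass 4: find min in positions 3 to 124, swap with position 3
  Pass 5: find min in positions 4 to 124, swap with position 4
  ... (119 more passes)
Total passes (and swaps) = n - 1 = 125 - 1 = 124


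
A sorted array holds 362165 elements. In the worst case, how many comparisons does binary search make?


Halving sequence: 362165 -> 181082 -> 90541 -> 45270 -> 22635 -> 11317 -> 5658 -> 2829 -> 1414 -> 707 -> 353 -> 176 -> 88 -> 44 -> 22 -> 11 -> 5 -> 2 -> 1
Number of halvings = 18
Max comparisons = 18 + 1 = 19


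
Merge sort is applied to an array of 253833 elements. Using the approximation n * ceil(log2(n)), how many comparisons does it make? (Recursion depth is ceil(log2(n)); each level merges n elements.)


Merge sort divides the array into halves recursively.
Number of levels = ceil(log2(253833)) = 18
At each level, approximately n = 253833 comparisons are needed for merging.
Total comparisons ~ n * ceil(log2(n)) = 253833 * 18 = 4568994


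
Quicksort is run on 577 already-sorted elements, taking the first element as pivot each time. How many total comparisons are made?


Sum of comparisons per partition:
576 + 575 + ... + 1 + 0
= 577 * (577 - 1) / 2
= 577 * 576 / 2
= 166176


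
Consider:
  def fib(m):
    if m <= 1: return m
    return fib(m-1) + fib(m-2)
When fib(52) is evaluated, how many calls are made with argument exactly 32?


Let N(m) = number of times fib(m) is called while evaluating fib(52).
N(52) = 1 (the initial call).
N(51) = 1 (only fib(52) calls it).
For 1 <= m <= 50: fib(m) is called by fib(m+1) and fib(m+2), so
  N(m) = N(m+1) + N(m+2).
fib(0) is called only by fib(2), so N(0) = N(2).
Walk down from m=52:
  N(52)=1, N(51)=1, N(50)=2, N(49)=3, N(48)=5, N(47)=8, N(46)=13, N(45)=21, N(44)=34, N(43)=55, N(42)=89, N(41)=144, N(40)=233, N(39)=377, N(38)=610, N(37)=987, N(36)=1597, N(35)=2584, N(34)=4181, N(33)=6765, N(32)=10946
N(32) = 10946


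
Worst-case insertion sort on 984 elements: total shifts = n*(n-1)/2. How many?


Sum of shifts = 1 + 2 + 3 + ... + 983
= 984 * 983 / 2
= 967272 / 2
= 483636


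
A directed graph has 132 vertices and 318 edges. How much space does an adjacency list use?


Adjacency list: one list head per vertex + one entry per edge
Vertex heads: 132
Edge entries: 318
Total = 132 + 318 = 450


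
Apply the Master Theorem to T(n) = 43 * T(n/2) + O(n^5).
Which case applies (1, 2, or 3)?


The Master Theorem: T(n) = a*T(n/b) + O(n^c)
  a = 43, b = 2, c = 5
log_b(a) = log_2(43) ~ 5.426
Compare b^c with a: 2^5 = 32 < 43, so c < log_b(a).
Since c < log_b(a), Case 1 applies.
T(n) = O(n^(log_2 43)) ~ O(n^5.426)
Master Theorem case = 1


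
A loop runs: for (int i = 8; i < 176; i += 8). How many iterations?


Loop starts at i = 8, increments by 8, stops when i >= 176.
Number of iterations = ceil((176 - 8) / 8)
= ceil(168 / 8)
= 21


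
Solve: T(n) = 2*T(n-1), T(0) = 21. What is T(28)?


Unrolling:
T(28) = 2*T(27) = 2^2*T(26) = ... = 2^28*T(0)
= 2^28 * 21
= 268435456 * 21 = 5637144576


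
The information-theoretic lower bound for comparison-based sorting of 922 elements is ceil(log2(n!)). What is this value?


A binary decision tree of height h has at most 2^h leaves and needs at least n! of them, so h >= ceil(log2(n!)).
922! is far too large to multiply out, so use Stirling's series:
  ln(n!) ~ n ln n - n + (1/2) ln(2 pi n) + 1/(12n)  (error below 1/(360 n^3), negligible here)
  ln(922) = 6.8265452
  n ln n = 922 * 6.8265452 = 6294.0747
  (1/2) ln(2 pi * 922) = (1/2) ln(5793.0969) = 4.3322
  1/(12*922) = 0.0001
  ln(922!) ~ 6294.0747 - 922 + 4.3322 + 0.0001 = 5376.4070
Convert to base 2: log2(922!) = 5376.4070 / ln 2 = 5376.4070 / 0.69314718 = 7756.5157
ceil(7756.5157) = 7757


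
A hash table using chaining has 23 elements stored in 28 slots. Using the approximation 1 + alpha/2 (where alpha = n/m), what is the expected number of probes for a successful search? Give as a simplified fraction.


Load factor alpha = n/m = 23/28
Expected probes = 1 + alpha/2 = 1 + 23/(2*28)
= 1 + 23/56
= 56/56 + 23/56
= 79/56


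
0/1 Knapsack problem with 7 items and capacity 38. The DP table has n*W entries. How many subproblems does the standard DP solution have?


The DP table is indexed by (item, capacity).
Rows: 7 items
Columns: 38 capacity values (1 to W)
Total subproblems = 7 * 38 = 266


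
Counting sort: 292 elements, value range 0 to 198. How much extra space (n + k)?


n = 292 (output array)
k = 199 (count array for 199 distinct values)
Extra space = 292 + 199 = 491


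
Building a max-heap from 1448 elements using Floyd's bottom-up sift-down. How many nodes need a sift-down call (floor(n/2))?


In a heap of 1448 elements (0-indexed array):
  Last element index: 1447
  Parent of last element: floor((1447 - 1) / 2) = 723
  Internal nodes: indices 0 to 723
  Count = floor(1448/2) = 724


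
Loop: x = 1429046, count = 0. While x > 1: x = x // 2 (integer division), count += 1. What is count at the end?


The variable x halves each step:
x = 1429046 -> 714523 -> 357261 -> 178630 -> 89315 -> 44657 -> 22328 -> 11164 -> 5582 -> 2791 -> 1395 -> 697 -> 348 -> 174 -> 87 -> 43 -> 21 -> 10 -> 5 -> 2 -> 1
Number of halvings = floor(log2(1429046)) = 20


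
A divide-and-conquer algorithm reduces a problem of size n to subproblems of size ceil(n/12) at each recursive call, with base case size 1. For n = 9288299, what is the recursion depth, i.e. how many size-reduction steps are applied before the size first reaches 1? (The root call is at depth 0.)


Each step divides the size by 12 (rounding up); after k steps the size is ceil(n/12^k), which equals 1 exactly when 12^k >= n.
So the depth is the smallest k with 12^k >= 9288299, i.e. ceil(log_12(9288299)).
12^6 = 2985984 < 9288299 <= 35831808 = 12^7
Recursion depth = 7


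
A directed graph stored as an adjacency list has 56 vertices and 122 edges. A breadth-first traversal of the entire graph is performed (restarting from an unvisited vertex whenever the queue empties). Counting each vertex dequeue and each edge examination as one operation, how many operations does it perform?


A full BFS traversal dequeues each vertex once and examines each edge once.
Vertex visits: 56
Edge visits: 122
V + E = 56 + 122 = 178


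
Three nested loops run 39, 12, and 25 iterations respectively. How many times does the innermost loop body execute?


Loop 1 (outermost): 39 iterations
Loop 2 (middle): 12 iterations per outer
Loop 3 (innermost): 25 iterations per middle
Total = 39 * 12 * 25 = 11700


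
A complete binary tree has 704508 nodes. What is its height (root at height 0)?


In a complete binary tree, level k holds nodes 2^k .. 2^(k+1)-1 (1-indexed).
Height = floor(log2(n)) = floor(log2(704508)) = 19
Check: 2^19 = 524288 <= 704508 < 1048576 = 2^20


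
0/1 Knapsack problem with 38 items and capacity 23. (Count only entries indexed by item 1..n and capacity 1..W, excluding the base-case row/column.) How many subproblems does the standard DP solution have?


The DP table is indexed by (item, capacity).
Rows: 38 items
Columns: 23 capacity values (1 to W)
Total subproblems = 38 * 23 = 874


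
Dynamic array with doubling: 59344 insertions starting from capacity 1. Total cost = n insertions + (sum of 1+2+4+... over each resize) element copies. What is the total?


n = 59344
Insertion costs: 59344
Resizes copy 1, 2, 4, ... up to the largest power of 2 that is <= n-1 = 59343, i.e. 32768.
Copy costs = 1 + 2 + 4 + 8 + 16 + 32 + 64 + 128 + 256 + 512 + 1024 + 2048 + 4096 + 8192 + 16384 + 32768 = 65535
Total = 59344 + 65535 = 124879


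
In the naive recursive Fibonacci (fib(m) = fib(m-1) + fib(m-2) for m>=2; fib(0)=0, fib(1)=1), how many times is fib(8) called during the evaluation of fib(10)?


Let N(m) = number of times fib(m) is called while evaluating fib(10).
N(10) = 1 (the initial call).
N(9) = 1 (only fib(10) calls it).
For 1 <= m <= 8: fib(m) is called by fib(m+1) and fib(m+2), so
  N(m) = N(m+1) + N(m+2).
fib(0) is called only by fib(2), so N(0) = N(2).
Walk down from m=10:
  N(10)=1, N(9)=1, N(8)=2
N(8) = 2


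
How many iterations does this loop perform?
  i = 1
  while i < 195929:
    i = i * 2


The loop variable doubles each iteration:
i = 1 -> 2 -> 4 -> 8 -> 16 -> 32 -> 64 -> 128 -> 256 -> 512 -> 1024 -> 2048 -> 4096 -> 8192 -> 16384 -> 32768 -> 65536 -> 131072 -> 262144 (stop, 262144 >= 195929)
Number of doublings = ceil(log2(195929)) = 18


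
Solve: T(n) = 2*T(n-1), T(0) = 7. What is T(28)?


Unrolling:
T(28) = 2*T(27) = 2^2*T(26) = ... = 2^28*T(0)
= 2^28 * 7
= 268435456 * 7 = 1879048192


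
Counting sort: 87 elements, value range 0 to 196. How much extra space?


n = 87 (output array)
k = 197 (count array for 197 distinct values)
Extra space = 87 + 197 = 284


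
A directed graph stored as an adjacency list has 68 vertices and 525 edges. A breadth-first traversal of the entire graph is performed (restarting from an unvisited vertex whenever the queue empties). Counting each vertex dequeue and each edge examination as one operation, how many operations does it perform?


A full BFS traversal dequeues each vertex once and examines each edge once.
Vertex visits: 68
Edge visits: 525
V + E = 68 + 525 = 593


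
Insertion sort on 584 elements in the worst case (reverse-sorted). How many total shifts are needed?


In the worst case (reverse-sorted), each element shifts past all previous:
  Element 1: 1 shifts
  Element 2: 2 shifts
  Element 3: 3 shifts
  Element 4: 4 shifts
  Element 5: 5 shifts
  ...
  Element 583: 583 shifts
Total = 1 + 2 + ... + 583
= 584*(584-1)/2 = 170236


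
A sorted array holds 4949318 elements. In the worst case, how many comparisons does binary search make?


Halving sequence: 4949318 -> 2474659 -> 1237329 -> 618664 -> 309332 -> 154666 -> 77333 -> 38666 -> 19333 -> 9666 -> 4833 -> 2416 -> 1208 -> 604 -> 302 -> 151 -> 75 -> 37 -> 18 -> 9 -> 4 -> 2 -> 1
Number of halvings = 22
Max comparisons = 22 + 1 = 23


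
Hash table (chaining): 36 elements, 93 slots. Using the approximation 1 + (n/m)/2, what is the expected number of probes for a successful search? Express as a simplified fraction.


Computing expected probes:
alpha = 36/93
= 1 + alpha/2
= 1 + 36/(2*93)
= (2*93 + 36) / (2*93)
= 222/186 = 37/31


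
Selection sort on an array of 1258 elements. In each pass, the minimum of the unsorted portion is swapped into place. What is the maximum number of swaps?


Selection sort performs one swap per pass:
  Pass 1: find min in positions 0 to 1257, swap with position 0
  Pass 2: find min in positions 1 to 1257, swap with position 1
  Pass 3: find min in positions 2 to 1257, swap with position 2
  Pass 4: find min in positions 3 to 1257, swap with position 3
  Pass 5: find min in positions 4 to 1257, swap with position 4
  ... (1252 more passes)
Total passes (and swaps) = n - 1 = 1258 - 1 = 1257


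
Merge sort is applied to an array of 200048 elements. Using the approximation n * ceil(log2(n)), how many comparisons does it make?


Merge sort divides the array into halves recursively.
Number of levels = ceil(log2(200048)) = 18
At each level, approximately n = 200048 comparisons are needed for merging.
Total comparisons ~ n * ceil(log2(n)) = 200048 * 18 = 3600864


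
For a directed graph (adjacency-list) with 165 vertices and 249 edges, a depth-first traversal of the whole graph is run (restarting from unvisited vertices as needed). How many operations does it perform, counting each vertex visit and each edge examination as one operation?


A full DFS traversal visits each vertex once and examines each edge once.
V = 165
E = 249
Sum = 165 + 249 = 414


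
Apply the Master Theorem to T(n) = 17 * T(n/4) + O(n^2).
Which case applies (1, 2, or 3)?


The Master Theorem: T(n) = a*T(n/b) + O(n^c)
  a = 17, b = 4, c = 2
log_b(a) = log_4(17) ~ 2.044
Compare b^c with a: 4^2 = 16 < 17, so c < log_b(a).
Since c < log_b(a), Case 1 applies.
T(n) = O(n^(log_4 17)) ~ O(n^2.044)
Master Theorem case = 1


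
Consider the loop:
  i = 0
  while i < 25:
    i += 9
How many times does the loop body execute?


Starting at i = 0, each iteration adds 9.
Iterations until i >= 25:
  Iteration 1: i = 0 -> i = 9
  Iteration 2: i = 9 -> i = 18
  Iteration 3: i = 18 -> i = 27
Total iterations = ceil(25/9) = 3
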